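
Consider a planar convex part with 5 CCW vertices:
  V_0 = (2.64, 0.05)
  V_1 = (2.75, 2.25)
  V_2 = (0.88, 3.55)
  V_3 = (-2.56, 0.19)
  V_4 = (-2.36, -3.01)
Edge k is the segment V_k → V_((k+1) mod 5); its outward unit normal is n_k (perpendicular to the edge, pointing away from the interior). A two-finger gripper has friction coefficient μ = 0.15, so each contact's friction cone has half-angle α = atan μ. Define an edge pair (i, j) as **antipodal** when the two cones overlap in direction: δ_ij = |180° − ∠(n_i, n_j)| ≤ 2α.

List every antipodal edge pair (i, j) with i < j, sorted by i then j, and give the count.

α = atan 0.15 = 8.53°;  2α = 17.06°
n_0 = (+0.9988, -0.0499)
n_1 = (+0.5708, +0.8211)
n_2 = (-0.6987, +0.7154)
n_3 = (-0.9981, -0.0624)
n_4 = (+0.5220, -0.8529)
  (0,1): δ = 121.94°  ·
  (0,2): δ = 42.81°  ·
  (0,3): δ = 6.44°  ✓
  (0,4): δ = 124.33°  ·
  (1,2): δ = 100.87°  ·
  (1,3): δ = 51.62°  ·
  (1,4): δ = 66.27°  ·
  (2,3): δ = 130.75°  ·
  (2,4): δ = 12.86°  ✓
  (3,4): δ = 62.11°  ·
antipodal pairs: 2

count = 2; pairs: (0,3), (2,4)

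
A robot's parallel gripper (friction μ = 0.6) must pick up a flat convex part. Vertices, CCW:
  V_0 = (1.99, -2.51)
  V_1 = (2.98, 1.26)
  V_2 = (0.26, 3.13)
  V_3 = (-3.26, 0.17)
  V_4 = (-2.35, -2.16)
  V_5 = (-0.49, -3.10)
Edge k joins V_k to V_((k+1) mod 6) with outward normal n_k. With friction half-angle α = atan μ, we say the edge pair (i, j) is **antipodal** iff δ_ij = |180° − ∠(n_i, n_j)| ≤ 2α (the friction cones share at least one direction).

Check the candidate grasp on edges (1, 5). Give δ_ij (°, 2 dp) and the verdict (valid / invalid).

δ = 47.89°, valid

α = atan 0.6 = 30.96°;  2α = 61.93°
edge 1: e_1 = (-2.72, +1.87);  n_1 = (+0.5665, +0.8240)
edge 5: e_5 = (+2.48, +0.59);  n_5 = (+0.2314, -0.9728)
∠(n_1, n_5) = 132.11°
δ = |180° − 132.11°| = 47.89°
47.89° ≤ 2α = 61.93°  →  valid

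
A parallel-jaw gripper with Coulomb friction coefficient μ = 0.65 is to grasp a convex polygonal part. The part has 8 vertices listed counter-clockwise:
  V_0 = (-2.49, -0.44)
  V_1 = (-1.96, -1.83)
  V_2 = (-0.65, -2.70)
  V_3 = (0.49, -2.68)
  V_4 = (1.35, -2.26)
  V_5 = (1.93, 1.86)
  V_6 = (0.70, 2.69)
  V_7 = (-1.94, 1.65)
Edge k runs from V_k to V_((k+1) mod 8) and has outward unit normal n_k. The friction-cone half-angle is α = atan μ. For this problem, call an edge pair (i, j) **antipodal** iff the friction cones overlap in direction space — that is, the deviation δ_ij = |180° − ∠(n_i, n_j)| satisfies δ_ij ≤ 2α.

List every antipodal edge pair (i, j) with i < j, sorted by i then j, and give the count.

α = atan 0.65 = 33.02°;  2α = 66.05°
n_0 = (-0.9344, -0.3563)
n_1 = (-0.5532, -0.8330)
n_2 = (+0.0175, -0.9998)
n_3 = (+0.4388, -0.8986)
n_4 = (+0.9902, -0.1394)
n_5 = (+0.5594, +0.8289)
n_6 = (-0.3665, +0.9304)
n_7 = (-0.9671, +0.2545)
  (0,1): δ = 144.46°  ·
  (0,2): δ = 109.87°  ·
  (0,3): δ = 84.84°  ·
  (0,4): δ = 28.88°  ✓
  (0,5): δ = 35.12°  ✓
  (0,6): δ = 90.63°  ·
  (0,7): δ = 144.38°  ·
  (1,2): δ = 145.41°  ·
  (1,3): δ = 120.38°  ·
  (1,4): δ = 64.42°  ✓
  (1,5): δ = 0.42°  ✓
  (1,6): δ = 55.09°  ✓
  (1,7): δ = 108.85°  ·
  (2,3): δ = 154.98°  ·
  (2,4): δ = 99.02°  ·
  (2,5): δ = 35.02°  ✓
  (2,6): δ = 20.50°  ✓
  (2,7): δ = 74.25°  ·
  (3,4): δ = 124.04°  ·
  (3,5): δ = 60.04°  ✓
  (3,6): δ = 4.53°  ✓
  (3,7): δ = 49.23°  ✓
  (4,5): δ = 116.00°  ·
  (4,6): δ = 60.49°  ✓
  (4,7): δ = 6.73°  ✓
  (5,6): δ = 124.49°  ·
  (5,7): δ = 70.73°  ·
  (6,7): δ = 126.24°  ·
antipodal pairs: 12

count = 12; pairs: (0,4), (0,5), (1,4), (1,5), (1,6), (2,5), (2,6), (3,5), (3,6), (3,7), (4,6), (4,7)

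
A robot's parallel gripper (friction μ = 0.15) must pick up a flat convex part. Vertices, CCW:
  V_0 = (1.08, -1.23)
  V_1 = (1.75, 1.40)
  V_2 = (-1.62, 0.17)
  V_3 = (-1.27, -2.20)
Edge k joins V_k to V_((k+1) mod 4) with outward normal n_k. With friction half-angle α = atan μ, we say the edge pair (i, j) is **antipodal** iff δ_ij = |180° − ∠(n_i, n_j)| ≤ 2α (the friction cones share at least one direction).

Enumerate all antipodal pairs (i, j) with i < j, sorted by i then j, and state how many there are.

count = 1; pairs: (1,3)

α = atan 0.15 = 8.53°;  2α = 17.06°
n_0 = (+0.9690, -0.2469)
n_1 = (-0.3429, +0.9394)
n_2 = (-0.9893, -0.1461)
n_3 = (+0.3815, -0.9244)
  (0,1): δ = 55.66°  ·
  (0,2): δ = 22.69°  ·
  (0,3): δ = 126.72°  ·
  (1,2): δ = 101.65°  ·
  (1,3): δ = 2.38°  ✓
  (2,3): δ = 75.97°  ·
antipodal pairs: 1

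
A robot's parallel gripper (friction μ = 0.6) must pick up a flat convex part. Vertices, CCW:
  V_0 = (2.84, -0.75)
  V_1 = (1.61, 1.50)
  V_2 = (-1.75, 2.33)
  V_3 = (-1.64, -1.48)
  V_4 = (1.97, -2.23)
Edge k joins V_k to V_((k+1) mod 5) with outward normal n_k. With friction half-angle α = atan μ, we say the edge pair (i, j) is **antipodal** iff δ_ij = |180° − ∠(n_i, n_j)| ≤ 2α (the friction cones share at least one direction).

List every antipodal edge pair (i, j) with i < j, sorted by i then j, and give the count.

count = 4; pairs: (0,2), (0,3), (1,3), (2,4)

α = atan 0.6 = 30.96°;  2α = 61.93°
n_0 = (+0.8774, +0.4797)
n_1 = (+0.2398, +0.9708)
n_2 = (-0.9996, -0.0289)
n_3 = (-0.2034, -0.9791)
n_4 = (+0.8621, -0.5068)
  (0,1): δ = 132.54°  ·
  (0,2): δ = 27.01°  ✓
  (0,3): δ = 49.60°  ✓
  (0,4): δ = 120.89°  ·
  (1,2): δ = 74.47°  ·
  (1,3): δ = 2.14°  ✓
  (1,4): δ = 73.43°  ·
  (2,3): δ = 103.39°  ·
  (2,4): δ = 32.10°  ✓
  (3,4): δ = 108.71°  ·
antipodal pairs: 4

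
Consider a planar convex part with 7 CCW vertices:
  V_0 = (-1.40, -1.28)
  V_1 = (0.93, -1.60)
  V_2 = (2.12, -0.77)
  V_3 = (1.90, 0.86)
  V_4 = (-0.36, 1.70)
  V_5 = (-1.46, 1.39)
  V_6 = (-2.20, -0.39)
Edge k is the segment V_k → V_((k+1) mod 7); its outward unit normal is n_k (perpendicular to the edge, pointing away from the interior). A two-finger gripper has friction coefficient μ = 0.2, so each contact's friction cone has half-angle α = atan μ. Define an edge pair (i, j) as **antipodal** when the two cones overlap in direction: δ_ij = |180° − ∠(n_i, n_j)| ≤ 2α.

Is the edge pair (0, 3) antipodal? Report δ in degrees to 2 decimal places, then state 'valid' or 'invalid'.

α = atan 0.2 = 11.31°;  2α = 22.62°
edge 0: e_0 = (+2.33, -0.32);  n_0 = (-0.1361, -0.9907)
edge 3: e_3 = (-2.26, +0.84);  n_3 = (+0.3484, +0.9373)
∠(n_0, n_3) = 167.43°
δ = |180° − 167.43°| = 12.57°
12.57° ≤ 2α = 22.62°  →  valid

δ = 12.57°, valid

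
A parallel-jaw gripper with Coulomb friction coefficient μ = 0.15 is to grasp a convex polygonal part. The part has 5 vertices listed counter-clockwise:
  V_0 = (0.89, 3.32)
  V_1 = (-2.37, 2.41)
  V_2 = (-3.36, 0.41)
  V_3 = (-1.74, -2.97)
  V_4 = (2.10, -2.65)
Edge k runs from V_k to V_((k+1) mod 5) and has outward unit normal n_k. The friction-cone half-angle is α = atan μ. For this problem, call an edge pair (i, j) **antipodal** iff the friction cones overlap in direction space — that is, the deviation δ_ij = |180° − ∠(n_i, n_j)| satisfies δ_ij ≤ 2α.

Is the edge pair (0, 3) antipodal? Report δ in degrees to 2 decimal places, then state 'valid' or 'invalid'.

α = atan 0.15 = 8.53°;  2α = 17.06°
edge 0: e_0 = (-3.26, -0.91);  n_0 = (-0.2689, +0.9632)
edge 3: e_3 = (+3.84, +0.32);  n_3 = (+0.0830, -0.9965)
∠(n_0, n_3) = 169.17°
δ = |180° − 169.17°| = 10.83°
10.83° ≤ 2α = 17.06°  →  valid

δ = 10.83°, valid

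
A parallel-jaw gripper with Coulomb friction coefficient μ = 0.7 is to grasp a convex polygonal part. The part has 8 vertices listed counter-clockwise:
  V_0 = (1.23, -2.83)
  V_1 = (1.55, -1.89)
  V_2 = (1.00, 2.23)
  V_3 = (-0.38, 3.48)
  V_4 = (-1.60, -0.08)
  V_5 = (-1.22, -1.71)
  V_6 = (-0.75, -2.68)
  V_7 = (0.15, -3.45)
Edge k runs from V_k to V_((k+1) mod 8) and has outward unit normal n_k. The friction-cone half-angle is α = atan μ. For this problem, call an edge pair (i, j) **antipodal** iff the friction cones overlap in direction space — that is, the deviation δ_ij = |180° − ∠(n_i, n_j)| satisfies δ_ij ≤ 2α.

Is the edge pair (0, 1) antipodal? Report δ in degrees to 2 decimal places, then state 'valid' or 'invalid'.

δ = 153.60°, invalid

α = atan 0.7 = 34.99°;  2α = 69.98°
edge 0: e_0 = (+0.32, +0.94);  n_0 = (+0.9466, -0.3223)
edge 1: e_1 = (-0.55, +4.12);  n_1 = (+0.9912, +0.1323)
∠(n_0, n_1) = 26.40°
δ = |180° − 26.40°| = 153.60°
153.60° > 2α = 69.98°  →  invalid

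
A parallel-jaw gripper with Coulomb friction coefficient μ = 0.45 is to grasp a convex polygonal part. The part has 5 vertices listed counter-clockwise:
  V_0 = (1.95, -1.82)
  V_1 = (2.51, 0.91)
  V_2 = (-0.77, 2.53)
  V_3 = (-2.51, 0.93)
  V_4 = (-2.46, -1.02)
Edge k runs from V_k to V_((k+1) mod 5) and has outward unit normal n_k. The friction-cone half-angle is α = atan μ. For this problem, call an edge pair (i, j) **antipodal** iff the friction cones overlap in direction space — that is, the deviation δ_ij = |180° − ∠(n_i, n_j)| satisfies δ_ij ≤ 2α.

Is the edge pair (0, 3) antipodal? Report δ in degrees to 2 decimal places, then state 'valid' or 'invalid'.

δ = 13.06°, valid

α = atan 0.45 = 24.23°;  2α = 48.46°
edge 0: e_0 = (+0.56, +2.73);  n_0 = (+0.9796, -0.2009)
edge 3: e_3 = (+0.05, -1.95);  n_3 = (-0.9997, -0.0256)
∠(n_0, n_3) = 166.94°
δ = |180° − 166.94°| = 13.06°
13.06° ≤ 2α = 48.46°  →  valid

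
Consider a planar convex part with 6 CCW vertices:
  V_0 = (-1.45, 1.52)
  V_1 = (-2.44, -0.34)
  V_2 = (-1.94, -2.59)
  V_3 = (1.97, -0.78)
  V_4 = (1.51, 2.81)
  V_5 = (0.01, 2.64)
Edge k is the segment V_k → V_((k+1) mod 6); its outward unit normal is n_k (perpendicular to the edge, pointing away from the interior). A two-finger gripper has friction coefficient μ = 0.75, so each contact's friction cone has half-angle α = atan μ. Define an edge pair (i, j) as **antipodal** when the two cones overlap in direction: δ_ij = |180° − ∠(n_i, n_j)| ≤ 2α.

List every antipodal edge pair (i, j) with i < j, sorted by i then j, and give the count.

count = 6; pairs: (0,2), (0,3), (1,3), (2,4), (2,5), (3,5)

α = atan 0.75 = 36.87°;  2α = 73.74°
n_0 = (-0.8827, +0.4698)
n_1 = (-0.9762, -0.2169)
n_2 = (+0.4201, -0.9075)
n_3 = (+0.9919, +0.1271)
n_4 = (-0.1126, +0.9936)
n_5 = (-0.6087, +0.7934)
  (0,1): δ = 139.45°  ·
  (0,2): δ = 37.14°  ✓
  (0,3): δ = 35.33°  ✓
  (0,4): δ = 124.49°  ·
  (0,5): δ = 155.52°  ·
  (1,2): δ = 77.69°  ·
  (1,3): δ = 5.23°  ✓
  (1,4): δ = 83.94°  ·
  (1,5): δ = 114.96°  ·
  (2,3): δ = 107.54°  ·
  (2,4): δ = 18.37°  ✓
  (2,5): δ = 12.65°  ✓
  (3,4): δ = 90.84°  ·
  (3,5): δ = 59.81°  ✓
  (4,5): δ = 148.97°  ·
antipodal pairs: 6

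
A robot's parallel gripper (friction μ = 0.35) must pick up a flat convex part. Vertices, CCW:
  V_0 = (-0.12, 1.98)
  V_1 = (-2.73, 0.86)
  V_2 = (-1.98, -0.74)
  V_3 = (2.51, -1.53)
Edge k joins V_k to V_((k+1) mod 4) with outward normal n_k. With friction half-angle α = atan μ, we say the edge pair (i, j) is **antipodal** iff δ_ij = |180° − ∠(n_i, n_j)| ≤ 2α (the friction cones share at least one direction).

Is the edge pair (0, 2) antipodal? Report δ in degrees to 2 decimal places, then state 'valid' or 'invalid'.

α = atan 0.35 = 19.29°;  2α = 38.58°
edge 0: e_0 = (-2.61, -1.12);  n_0 = (-0.3943, +0.9190)
edge 2: e_2 = (+4.49, -0.79);  n_2 = (-0.1733, -0.9849)
∠(n_0, n_2) = 146.80°
δ = |180° − 146.80°| = 33.20°
33.20° ≤ 2α = 38.58°  →  valid

δ = 33.20°, valid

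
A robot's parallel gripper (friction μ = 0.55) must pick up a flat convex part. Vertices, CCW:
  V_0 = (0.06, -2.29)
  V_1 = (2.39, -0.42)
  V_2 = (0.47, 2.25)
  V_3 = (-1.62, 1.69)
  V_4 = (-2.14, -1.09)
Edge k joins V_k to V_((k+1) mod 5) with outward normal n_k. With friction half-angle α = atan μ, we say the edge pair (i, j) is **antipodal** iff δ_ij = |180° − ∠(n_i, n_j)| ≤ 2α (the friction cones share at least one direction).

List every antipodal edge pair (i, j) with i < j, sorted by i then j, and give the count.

count = 5; pairs: (0,2), (0,3), (1,3), (1,4), (2,4)

α = atan 0.55 = 28.81°;  2α = 57.62°
n_0 = (+0.6259, -0.7799)
n_1 = (+0.8119, +0.5838)
n_2 = (-0.2588, +0.9659)
n_3 = (-0.9830, +0.1839)
n_4 = (-0.4789, -0.8779)
  (0,1): δ = 93.03°  ·
  (0,2): δ = 23.75°  ✓
  (0,3): δ = 40.66°  ✓
  (0,4): δ = 112.64°  ·
  (1,2): δ = 110.72°  ·
  (1,3): δ = 46.31°  ✓
  (1,4): δ = 25.67°  ✓
  (2,3): δ = 115.59°  ·
  (2,4): δ = 43.61°  ✓
  (3,4): δ = 108.02°  ·
antipodal pairs: 5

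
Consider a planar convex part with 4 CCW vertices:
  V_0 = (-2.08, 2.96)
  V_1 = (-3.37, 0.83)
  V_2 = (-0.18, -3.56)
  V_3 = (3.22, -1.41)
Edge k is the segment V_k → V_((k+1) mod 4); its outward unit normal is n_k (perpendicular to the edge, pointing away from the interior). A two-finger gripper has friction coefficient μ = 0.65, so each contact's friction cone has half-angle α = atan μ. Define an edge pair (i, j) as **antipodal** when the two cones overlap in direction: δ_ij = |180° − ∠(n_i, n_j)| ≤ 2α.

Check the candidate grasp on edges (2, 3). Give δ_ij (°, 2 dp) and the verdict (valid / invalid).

α = atan 0.65 = 33.02°;  2α = 66.05°
edge 2: e_2 = (+3.40, +2.15);  n_2 = (+0.5345, -0.8452)
edge 3: e_3 = (-5.30, +4.37);  n_3 = (+0.6362, +0.7716)
∠(n_2, n_3) = 108.19°
δ = |180° − 108.19°| = 71.81°
71.81° > 2α = 66.05°  →  invalid

δ = 71.81°, invalid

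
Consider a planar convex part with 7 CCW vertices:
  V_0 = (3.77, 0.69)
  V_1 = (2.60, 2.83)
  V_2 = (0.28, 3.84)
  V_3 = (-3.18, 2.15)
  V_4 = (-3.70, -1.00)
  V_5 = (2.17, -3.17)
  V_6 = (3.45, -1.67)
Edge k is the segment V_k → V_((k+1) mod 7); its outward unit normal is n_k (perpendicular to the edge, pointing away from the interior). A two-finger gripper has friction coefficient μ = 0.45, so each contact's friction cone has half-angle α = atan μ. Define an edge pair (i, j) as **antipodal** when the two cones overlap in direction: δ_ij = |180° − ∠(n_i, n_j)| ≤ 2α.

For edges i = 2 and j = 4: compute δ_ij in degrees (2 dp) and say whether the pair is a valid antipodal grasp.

δ = 46.32°, valid

α = atan 0.45 = 24.23°;  2α = 48.46°
edge 2: e_2 = (-3.46, -1.69);  n_2 = (-0.4389, +0.8985)
edge 4: e_4 = (+5.87, -2.17);  n_4 = (-0.3467, -0.9380)
∠(n_2, n_4) = 133.68°
δ = |180° − 133.68°| = 46.32°
46.32° ≤ 2α = 48.46°  →  valid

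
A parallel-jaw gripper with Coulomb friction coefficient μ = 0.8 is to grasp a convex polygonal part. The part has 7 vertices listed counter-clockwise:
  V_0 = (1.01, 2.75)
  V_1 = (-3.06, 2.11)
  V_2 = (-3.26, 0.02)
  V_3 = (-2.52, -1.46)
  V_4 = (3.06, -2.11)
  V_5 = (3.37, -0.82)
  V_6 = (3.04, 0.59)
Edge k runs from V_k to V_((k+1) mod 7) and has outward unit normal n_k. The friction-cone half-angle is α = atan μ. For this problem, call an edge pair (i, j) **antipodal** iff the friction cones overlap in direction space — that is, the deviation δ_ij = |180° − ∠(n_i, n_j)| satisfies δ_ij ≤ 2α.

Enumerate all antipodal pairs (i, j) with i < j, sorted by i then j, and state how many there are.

α = atan 0.8 = 38.66°;  2α = 77.32°
n_0 = (-0.1553, +0.9879)
n_1 = (-0.9955, +0.0953)
n_2 = (-0.8944, -0.4472)
n_3 = (-0.1157, -0.9933)
n_4 = (+0.9723, -0.2337)
n_5 = (+0.9737, +0.2279)
n_6 = (+0.7287, +0.6848)
  (0,1): δ = 104.40°  ·
  (0,2): δ = 72.37°  ✓
  (0,3): δ = 15.58°  ✓
  (0,4): δ = 67.55°  ✓
  (0,5): δ = 94.24°  ·
  (0,6): δ = 124.29°  ·
  (1,2): δ = 147.97°  ·
  (1,3): δ = 91.18°  ·
  (1,4): δ = 8.05°  ✓
  (1,5): δ = 18.64°  ✓
  (1,6): δ = 48.69°  ✓
  (2,3): δ = 123.21°  ·
  (2,4): δ = 40.08°  ✓
  (2,5): δ = 13.39°  ✓
  (2,6): δ = 16.66°  ✓
  (3,4): δ = 96.87°  ·
  (3,5): δ = 70.18°  ✓
  (3,6): δ = 40.13°  ✓
  (4,5): δ = 153.31°  ·
  (4,6): δ = 123.26°  ·
  (5,6): δ = 149.95°  ·
antipodal pairs: 11

count = 11; pairs: (0,2), (0,3), (0,4), (1,4), (1,5), (1,6), (2,4), (2,5), (2,6), (3,5), (3,6)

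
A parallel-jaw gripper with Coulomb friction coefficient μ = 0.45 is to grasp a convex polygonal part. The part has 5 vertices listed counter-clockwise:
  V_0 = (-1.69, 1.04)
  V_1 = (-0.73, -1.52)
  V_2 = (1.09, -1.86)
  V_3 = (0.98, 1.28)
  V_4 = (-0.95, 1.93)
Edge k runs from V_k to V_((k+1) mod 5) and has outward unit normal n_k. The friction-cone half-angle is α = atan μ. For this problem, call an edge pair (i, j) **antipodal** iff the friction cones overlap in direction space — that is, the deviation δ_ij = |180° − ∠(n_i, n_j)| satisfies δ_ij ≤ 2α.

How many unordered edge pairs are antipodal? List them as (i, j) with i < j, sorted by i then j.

count = 3; pairs: (0,2), (1,3), (2,4)

α = atan 0.45 = 24.23°;  2α = 48.46°
n_0 = (-0.9363, -0.3511)
n_1 = (-0.1836, -0.9830)
n_2 = (+0.9994, +0.0350)
n_3 = (+0.3192, +0.9477)
n_4 = (-0.7689, +0.6393)
  (0,1): δ = 121.14°  ·
  (0,2): δ = 18.55°  ✓
  (0,3): δ = 50.83°  ·
  (0,4): δ = 119.70°  ·
  (1,2): δ = 77.41°  ·
  (1,3): δ = 8.03°  ✓
  (1,4): δ = 60.84°  ·
  (2,3): δ = 110.62°  ·
  (2,4): δ = 41.75°  ✓
  (3,4): δ = 111.13°  ·
antipodal pairs: 3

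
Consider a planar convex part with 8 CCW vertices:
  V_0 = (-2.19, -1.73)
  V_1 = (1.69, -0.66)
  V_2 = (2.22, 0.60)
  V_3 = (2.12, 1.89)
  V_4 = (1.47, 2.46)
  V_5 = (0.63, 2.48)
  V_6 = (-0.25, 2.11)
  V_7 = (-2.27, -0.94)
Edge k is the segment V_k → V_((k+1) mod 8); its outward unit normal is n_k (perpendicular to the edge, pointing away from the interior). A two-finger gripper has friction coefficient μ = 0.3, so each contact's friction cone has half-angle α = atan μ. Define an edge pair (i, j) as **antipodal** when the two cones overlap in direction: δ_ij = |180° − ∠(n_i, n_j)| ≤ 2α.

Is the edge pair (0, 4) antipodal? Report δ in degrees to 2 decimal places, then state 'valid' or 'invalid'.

α = atan 0.3 = 16.70°;  2α = 33.40°
edge 0: e_0 = (+3.88, +1.07);  n_0 = (+0.2658, -0.9640)
edge 4: e_4 = (-0.84, +0.02);  n_4 = (+0.0238, +0.9997)
∠(n_0, n_4) = 163.22°
δ = |180° − 163.22°| = 16.78°
16.78° ≤ 2α = 33.40°  →  valid

δ = 16.78°, valid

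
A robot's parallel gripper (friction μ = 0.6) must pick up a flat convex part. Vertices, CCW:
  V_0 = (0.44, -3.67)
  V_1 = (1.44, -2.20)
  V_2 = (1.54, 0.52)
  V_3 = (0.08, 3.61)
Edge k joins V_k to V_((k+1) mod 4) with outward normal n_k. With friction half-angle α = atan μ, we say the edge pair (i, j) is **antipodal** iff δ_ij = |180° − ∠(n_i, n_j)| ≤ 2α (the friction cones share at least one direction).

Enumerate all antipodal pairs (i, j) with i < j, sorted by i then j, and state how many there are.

count = 3; pairs: (0,3), (1,3), (2,3)

α = atan 0.6 = 30.96°;  2α = 61.93°
n_0 = (+0.8268, -0.5625)
n_1 = (+0.9993, -0.0367)
n_2 = (+0.9042, +0.4272)
n_3 = (-0.9988, -0.0494)
  (0,1): δ = 147.88°  ·
  (0,2): δ = 120.48°  ·
  (0,3): δ = 37.06°  ✓
  (1,2): δ = 152.60°  ·
  (1,3): δ = 4.94°  ✓
  (2,3): δ = 22.46°  ✓
antipodal pairs: 3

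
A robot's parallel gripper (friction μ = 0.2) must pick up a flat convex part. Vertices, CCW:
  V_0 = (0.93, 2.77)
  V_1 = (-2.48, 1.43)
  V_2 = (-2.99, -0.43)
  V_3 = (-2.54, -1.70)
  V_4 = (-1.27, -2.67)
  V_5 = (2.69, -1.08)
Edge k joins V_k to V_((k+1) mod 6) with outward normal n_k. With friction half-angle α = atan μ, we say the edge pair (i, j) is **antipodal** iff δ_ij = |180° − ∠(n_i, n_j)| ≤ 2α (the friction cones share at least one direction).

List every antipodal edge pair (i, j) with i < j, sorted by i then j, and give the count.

α = atan 0.2 = 11.31°;  2α = 22.62°
n_0 = (-0.3657, +0.9307)
n_1 = (-0.9644, +0.2644)
n_2 = (-0.9426, -0.3340)
n_3 = (-0.6070, -0.7947)
n_4 = (+0.3726, -0.9280)
n_5 = (+0.9095, +0.4158)
  (0,1): δ = 126.79°  ·
  (0,2): δ = 91.94°  ·
  (0,3): δ = 58.82°  ·
  (0,4): δ = 0.42°  ✓
  (0,5): δ = 93.11°  ·
  (1,2): δ = 145.16°  ·
  (1,3): δ = 112.04°  ·
  (1,4): δ = 52.79°  ·
  (1,5): δ = 39.90°  ·
  (2,3): δ = 146.88°  ·
  (2,4): δ = 87.63°  ·
  (2,5): δ = 5.06°  ✓
  (3,4): δ = 120.75°  ·
  (3,5): δ = 28.06°  ·
  (4,5): δ = 87.31°  ·
antipodal pairs: 2

count = 2; pairs: (0,4), (2,5)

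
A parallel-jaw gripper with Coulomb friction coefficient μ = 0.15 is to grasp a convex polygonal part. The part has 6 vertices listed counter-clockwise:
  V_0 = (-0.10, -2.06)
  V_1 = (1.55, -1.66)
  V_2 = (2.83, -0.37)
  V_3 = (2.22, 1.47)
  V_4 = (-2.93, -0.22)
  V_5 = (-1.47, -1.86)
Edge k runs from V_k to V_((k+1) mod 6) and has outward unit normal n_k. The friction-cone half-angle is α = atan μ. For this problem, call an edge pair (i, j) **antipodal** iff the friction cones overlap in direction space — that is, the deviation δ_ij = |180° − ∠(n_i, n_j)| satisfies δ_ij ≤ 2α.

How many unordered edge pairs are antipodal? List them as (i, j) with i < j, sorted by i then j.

count = 1; pairs: (0,3)

α = atan 0.15 = 8.53°;  2α = 17.06°
n_0 = (+0.2356, -0.9719)
n_1 = (+0.7099, -0.7044)
n_2 = (+0.9492, +0.3147)
n_3 = (-0.3118, +0.9501)
n_4 = (-0.7469, -0.6649)
n_5 = (-0.1445, -0.9895)
  (0,1): δ = 148.40°  ·
  (0,2): δ = 85.29°  ·
  (0,3): δ = 4.54°  ✓
  (0,4): δ = 118.05°  ·
  (0,5): δ = 158.07°  ·
  (1,2): δ = 116.88°  ·
  (1,3): δ = 27.06°  ·
  (1,4): δ = 86.45°  ·
  (1,5): δ = 126.47°  ·
  (2,3): δ = 90.17°  ·
  (2,4): δ = 23.34°  ·
  (2,5): δ = 63.35°  ·
  (3,4): δ = 66.49°  ·
  (3,5): δ = 26.47°  ·
  (4,5): δ = 139.98°  ·
antipodal pairs: 1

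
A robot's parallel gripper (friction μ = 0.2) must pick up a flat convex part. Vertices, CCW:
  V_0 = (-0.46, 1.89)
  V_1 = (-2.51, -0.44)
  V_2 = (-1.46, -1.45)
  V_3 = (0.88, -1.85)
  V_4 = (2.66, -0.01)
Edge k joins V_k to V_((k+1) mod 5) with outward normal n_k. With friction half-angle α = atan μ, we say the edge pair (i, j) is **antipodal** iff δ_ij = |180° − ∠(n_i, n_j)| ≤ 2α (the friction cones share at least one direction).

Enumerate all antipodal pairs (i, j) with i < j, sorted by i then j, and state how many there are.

α = atan 0.2 = 11.31°;  2α = 22.62°
n_0 = (-0.7508, +0.6606)
n_1 = (-0.6932, -0.7207)
n_2 = (-0.1685, -0.9857)
n_3 = (+0.7187, -0.6953)
n_4 = (+0.5201, +0.8541)
  (0,1): δ = 92.55°  ·
  (0,2): δ = 58.36°  ·
  (0,3): δ = 2.71°  ✓
  (0,4): δ = 100.00°  ·
  (1,2): δ = 145.81°  ·
  (1,3): δ = 90.16°  ·
  (1,4): δ = 12.55°  ✓
  (2,3): δ = 124.35°  ·
  (2,4): δ = 21.64°  ✓
  (3,4): δ = 77.29°  ·
antipodal pairs: 3

count = 3; pairs: (0,3), (1,4), (2,4)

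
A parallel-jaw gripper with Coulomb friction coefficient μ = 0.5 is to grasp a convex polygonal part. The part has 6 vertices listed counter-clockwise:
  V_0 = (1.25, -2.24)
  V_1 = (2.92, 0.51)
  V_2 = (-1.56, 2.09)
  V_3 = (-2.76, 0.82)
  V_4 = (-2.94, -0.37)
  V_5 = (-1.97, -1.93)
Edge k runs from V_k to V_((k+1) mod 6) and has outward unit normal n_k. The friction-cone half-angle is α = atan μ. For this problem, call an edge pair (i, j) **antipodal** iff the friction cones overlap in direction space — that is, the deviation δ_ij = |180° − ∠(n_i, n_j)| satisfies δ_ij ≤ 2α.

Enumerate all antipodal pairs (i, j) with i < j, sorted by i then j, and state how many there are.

α = atan 0.5 = 26.57°;  2α = 53.13°
n_0 = (+0.8547, -0.5191)
n_1 = (+0.3326, +0.9431)
n_2 = (-0.7269, +0.6868)
n_3 = (-0.9888, +0.1496)
n_4 = (-0.8492, -0.5280)
n_5 = (-0.0958, -0.9954)
  (0,1): δ = 78.16°  ·
  (0,2): δ = 12.11°  ✓
  (0,3): δ = 22.67°  ✓
  (0,4): δ = 63.14°  ·
  (0,5): δ = 115.77°  ·
  (1,2): δ = 113.95°  ·
  (1,3): δ = 79.17°  ·
  (1,4): δ = 38.70°  ✓
  (1,5): δ = 13.93°  ✓
  (2,3): δ = 145.22°  ·
  (2,4): δ = 104.75°  ·
  (2,5): δ = 52.12°  ✓
  (3,4): δ = 139.53°  ·
  (3,5): δ = 86.90°  ·
  (4,5): δ = 127.37°  ·
antipodal pairs: 5

count = 5; pairs: (0,2), (0,3), (1,4), (1,5), (2,5)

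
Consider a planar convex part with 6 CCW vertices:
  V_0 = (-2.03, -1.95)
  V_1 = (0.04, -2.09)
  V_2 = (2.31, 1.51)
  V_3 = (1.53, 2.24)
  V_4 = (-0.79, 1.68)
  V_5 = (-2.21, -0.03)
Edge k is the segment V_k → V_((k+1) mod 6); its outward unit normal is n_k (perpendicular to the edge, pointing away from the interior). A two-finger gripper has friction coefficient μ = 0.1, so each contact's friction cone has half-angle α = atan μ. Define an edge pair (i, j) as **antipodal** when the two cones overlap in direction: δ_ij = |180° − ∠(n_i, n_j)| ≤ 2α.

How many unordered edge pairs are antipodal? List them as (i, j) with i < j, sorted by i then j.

α = atan 0.1 = 5.71°;  2α = 11.42°
n_0 = (-0.0675, -0.9977)
n_1 = (+0.8459, -0.5334)
n_2 = (+0.6833, +0.7301)
n_3 = (-0.2346, +0.9721)
n_4 = (-0.7693, +0.6389)
n_5 = (-0.9956, -0.0933)
  (0,1): δ = 118.36°  ·
  (0,2): δ = 39.23°  ·
  (0,3): δ = 17.44°  ·
  (0,4): δ = 54.16°  ·
  (0,5): δ = 99.23°  ·
  (1,2): δ = 100.87°  ·
  (1,3): δ = 44.20°  ·
  (1,4): δ = 7.47°  ✓
  (1,5): δ = 37.59°  ·
  (2,3): δ = 123.33°  ·
  (2,4): δ = 86.60°  ·
  (2,5): δ = 41.54°  ·
  (3,4): δ = 143.28°  ·
  (3,5): δ = 98.21°  ·
  (4,5): δ = 134.94°  ·
antipodal pairs: 1

count = 1; pairs: (1,4)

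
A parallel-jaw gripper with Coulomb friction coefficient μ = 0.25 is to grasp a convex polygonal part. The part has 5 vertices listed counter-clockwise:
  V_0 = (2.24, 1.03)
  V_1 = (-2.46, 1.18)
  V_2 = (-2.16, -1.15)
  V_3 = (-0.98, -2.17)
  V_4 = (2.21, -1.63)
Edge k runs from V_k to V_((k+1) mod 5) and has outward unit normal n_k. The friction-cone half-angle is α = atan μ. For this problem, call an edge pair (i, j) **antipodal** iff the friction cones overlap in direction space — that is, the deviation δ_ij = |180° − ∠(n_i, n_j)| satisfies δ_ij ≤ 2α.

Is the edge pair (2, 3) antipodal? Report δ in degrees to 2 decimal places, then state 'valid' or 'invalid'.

α = atan 0.25 = 14.04°;  2α = 28.07°
edge 2: e_2 = (+1.18, -1.02);  n_2 = (-0.6540, -0.7565)
edge 3: e_3 = (+3.19, +0.54);  n_3 = (+0.1669, -0.9860)
∠(n_2, n_3) = 50.45°
δ = |180° − 50.45°| = 129.55°
129.55° > 2α = 28.07°  →  invalid

δ = 129.55°, invalid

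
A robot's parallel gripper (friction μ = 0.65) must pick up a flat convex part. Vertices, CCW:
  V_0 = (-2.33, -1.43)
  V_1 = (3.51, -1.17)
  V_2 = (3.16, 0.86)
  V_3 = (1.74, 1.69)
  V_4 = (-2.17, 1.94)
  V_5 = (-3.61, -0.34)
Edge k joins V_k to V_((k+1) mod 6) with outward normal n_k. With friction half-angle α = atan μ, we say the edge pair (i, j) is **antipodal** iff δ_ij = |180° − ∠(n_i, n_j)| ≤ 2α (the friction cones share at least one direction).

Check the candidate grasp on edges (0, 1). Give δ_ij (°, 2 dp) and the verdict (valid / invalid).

α = atan 0.65 = 33.02°;  2α = 66.05°
edge 0: e_0 = (+5.84, +0.26);  n_0 = (+0.0445, -0.9990)
edge 1: e_1 = (-0.35, +2.03);  n_1 = (+0.9855, +0.1699)
∠(n_0, n_1) = 97.23°
δ = |180° − 97.23°| = 82.77°
82.77° > 2α = 66.05°  →  invalid

δ = 82.77°, invalid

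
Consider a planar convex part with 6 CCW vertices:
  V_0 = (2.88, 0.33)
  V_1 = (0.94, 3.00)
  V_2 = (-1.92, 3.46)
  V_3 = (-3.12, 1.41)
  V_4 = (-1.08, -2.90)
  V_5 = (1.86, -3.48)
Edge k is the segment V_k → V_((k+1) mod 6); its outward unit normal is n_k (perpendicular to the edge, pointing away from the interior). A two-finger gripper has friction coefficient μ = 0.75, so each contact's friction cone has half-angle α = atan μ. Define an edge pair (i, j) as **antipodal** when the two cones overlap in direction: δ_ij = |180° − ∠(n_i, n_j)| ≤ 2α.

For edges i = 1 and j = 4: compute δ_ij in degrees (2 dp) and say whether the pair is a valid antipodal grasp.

α = atan 0.75 = 36.87°;  2α = 73.74°
edge 1: e_1 = (-2.86, +0.46);  n_1 = (+0.1588, +0.9873)
edge 4: e_4 = (+2.94, -0.58);  n_4 = (-0.1935, -0.9811)
∠(n_1, n_4) = 177.98°
δ = |180° − 177.98°| = 2.02°
2.02° ≤ 2α = 73.74°  →  valid

δ = 2.02°, valid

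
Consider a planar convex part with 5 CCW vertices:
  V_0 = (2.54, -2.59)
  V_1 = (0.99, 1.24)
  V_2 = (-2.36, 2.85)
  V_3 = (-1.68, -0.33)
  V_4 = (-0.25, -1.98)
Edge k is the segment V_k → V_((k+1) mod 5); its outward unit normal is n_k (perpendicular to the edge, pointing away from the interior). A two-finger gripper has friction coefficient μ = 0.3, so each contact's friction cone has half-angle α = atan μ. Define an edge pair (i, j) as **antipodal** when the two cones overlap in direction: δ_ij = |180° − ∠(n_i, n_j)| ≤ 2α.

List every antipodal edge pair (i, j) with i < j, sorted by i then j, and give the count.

α = atan 0.3 = 16.70°;  2α = 33.40°
n_0 = (+0.9270, +0.3751)
n_1 = (+0.4332, +0.9013)
n_2 = (-0.9779, -0.2091)
n_3 = (-0.7557, -0.6549)
n_4 = (-0.2136, -0.9769)
  (0,1): δ = 137.70°  ·
  (0,2): δ = 9.96°  ✓
  (0,3): δ = 18.88°  ✓
  (0,4): δ = 55.63°  ·
  (1,2): δ = 52.26°  ·
  (1,3): δ = 23.42°  ✓
  (1,4): δ = 13.34°  ✓
  (2,3): δ = 151.16°  ·
  (2,4): δ = 114.40°  ·
  (3,4): δ = 143.25°  ·
antipodal pairs: 4

count = 4; pairs: (0,2), (0,3), (1,3), (1,4)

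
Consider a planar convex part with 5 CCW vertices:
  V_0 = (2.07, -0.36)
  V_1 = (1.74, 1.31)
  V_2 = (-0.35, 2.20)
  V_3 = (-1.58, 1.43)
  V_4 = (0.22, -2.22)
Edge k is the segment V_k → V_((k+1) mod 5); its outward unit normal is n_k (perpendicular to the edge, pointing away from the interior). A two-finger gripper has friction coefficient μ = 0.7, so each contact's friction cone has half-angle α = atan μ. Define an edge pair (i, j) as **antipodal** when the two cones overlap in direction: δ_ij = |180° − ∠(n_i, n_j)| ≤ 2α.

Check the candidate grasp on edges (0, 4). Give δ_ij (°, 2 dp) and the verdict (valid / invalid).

δ = 123.98°, invalid

α = atan 0.7 = 34.99°;  2α = 69.98°
edge 0: e_0 = (-0.33, +1.67);  n_0 = (+0.9810, +0.1939)
edge 4: e_4 = (+1.85, +1.86);  n_4 = (+0.7090, -0.7052)
∠(n_0, n_4) = 56.02°
δ = |180° − 56.02°| = 123.98°
123.98° > 2α = 69.98°  →  invalid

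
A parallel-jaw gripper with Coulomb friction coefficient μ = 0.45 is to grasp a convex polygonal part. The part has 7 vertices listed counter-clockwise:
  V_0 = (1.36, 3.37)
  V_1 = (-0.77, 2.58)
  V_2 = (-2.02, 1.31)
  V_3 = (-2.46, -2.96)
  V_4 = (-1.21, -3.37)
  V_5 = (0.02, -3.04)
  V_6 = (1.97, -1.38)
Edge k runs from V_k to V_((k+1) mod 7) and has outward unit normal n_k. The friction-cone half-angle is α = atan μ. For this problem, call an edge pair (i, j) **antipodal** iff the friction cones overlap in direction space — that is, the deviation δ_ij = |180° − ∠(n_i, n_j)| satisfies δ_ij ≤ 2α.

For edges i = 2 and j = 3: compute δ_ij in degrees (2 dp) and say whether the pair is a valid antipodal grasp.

δ = 102.28°, invalid

α = atan 0.45 = 24.23°;  2α = 48.46°
edge 2: e_2 = (-0.44, -4.27);  n_2 = (-0.9947, +0.1025)
edge 3: e_3 = (+1.25, -0.41);  n_3 = (-0.3117, -0.9502)
∠(n_2, n_3) = 77.72°
δ = |180° − 77.72°| = 102.28°
102.28° > 2α = 48.46°  →  invalid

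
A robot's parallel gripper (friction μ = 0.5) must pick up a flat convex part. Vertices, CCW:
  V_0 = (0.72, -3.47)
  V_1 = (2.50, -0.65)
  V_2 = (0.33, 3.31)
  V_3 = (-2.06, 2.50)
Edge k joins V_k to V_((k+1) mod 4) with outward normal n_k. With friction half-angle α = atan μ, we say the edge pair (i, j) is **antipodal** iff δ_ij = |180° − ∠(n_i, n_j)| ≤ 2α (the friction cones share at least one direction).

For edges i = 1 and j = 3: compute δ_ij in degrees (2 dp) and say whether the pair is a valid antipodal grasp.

α = atan 0.5 = 26.57°;  2α = 53.13°
edge 1: e_1 = (-2.17, +3.96);  n_1 = (+0.8770, +0.4806)
edge 3: e_3 = (+2.78, -5.97);  n_3 = (-0.9065, -0.4221)
∠(n_1, n_3) = 176.25°
δ = |180° − 176.25°| = 3.75°
3.75° ≤ 2α = 53.13°  →  valid

δ = 3.75°, valid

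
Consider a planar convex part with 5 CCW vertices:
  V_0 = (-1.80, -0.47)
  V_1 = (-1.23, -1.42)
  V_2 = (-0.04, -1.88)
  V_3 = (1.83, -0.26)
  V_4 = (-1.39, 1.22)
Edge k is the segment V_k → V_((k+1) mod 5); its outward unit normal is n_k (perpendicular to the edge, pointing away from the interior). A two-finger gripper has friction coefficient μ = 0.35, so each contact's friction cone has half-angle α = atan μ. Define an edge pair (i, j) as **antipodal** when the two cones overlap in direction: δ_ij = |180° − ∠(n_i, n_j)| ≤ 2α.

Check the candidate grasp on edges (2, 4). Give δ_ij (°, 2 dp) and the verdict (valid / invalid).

δ = 35.46°, valid

α = atan 0.35 = 19.29°;  2α = 38.58°
edge 2: e_2 = (+1.87, +1.62);  n_2 = (+0.6548, -0.7558)
edge 4: e_4 = (-0.41, -1.69);  n_4 = (-0.9718, +0.2358)
∠(n_2, n_4) = 144.54°
δ = |180° − 144.54°| = 35.46°
35.46° ≤ 2α = 38.58°  →  valid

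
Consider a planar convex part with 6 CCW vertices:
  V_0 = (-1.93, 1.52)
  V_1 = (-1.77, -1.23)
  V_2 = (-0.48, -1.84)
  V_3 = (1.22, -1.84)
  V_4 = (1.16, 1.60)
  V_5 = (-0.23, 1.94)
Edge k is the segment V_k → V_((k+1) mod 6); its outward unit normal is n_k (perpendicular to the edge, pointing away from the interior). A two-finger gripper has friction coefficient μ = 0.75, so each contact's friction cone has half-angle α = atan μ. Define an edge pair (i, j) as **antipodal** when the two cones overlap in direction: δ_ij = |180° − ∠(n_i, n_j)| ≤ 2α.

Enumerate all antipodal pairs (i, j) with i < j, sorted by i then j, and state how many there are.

α = atan 0.75 = 36.87°;  2α = 73.74°
n_0 = (-0.9983, -0.0581)
n_1 = (-0.4275, -0.9040)
n_2 = (+0.0000, -1.0000)
n_3 = (+0.9998, +0.0174)
n_4 = (+0.2376, +0.9714)
n_5 = (-0.2398, +0.9708)
  (0,1): δ = 118.64°  ·
  (0,2): δ = 93.33°  ·
  (0,3): δ = 2.33°  ✓
  (0,4): δ = 72.93°  ✓
  (0,5): δ = 100.55°  ·
  (1,2): δ = 154.69°  ·
  (1,3): δ = 63.69°  ✓
  (1,4): δ = 11.56°  ✓
  (1,5): δ = 39.19°  ✓
  (2,3): δ = 89.00°  ·
  (2,4): δ = 13.74°  ✓
  (2,5): δ = 13.88°  ✓
  (3,4): δ = 104.74°  ·
  (3,5): δ = 77.12°  ·
  (4,5): δ = 152.38°  ·
antipodal pairs: 7

count = 7; pairs: (0,3), (0,4), (1,3), (1,4), (1,5), (2,4), (2,5)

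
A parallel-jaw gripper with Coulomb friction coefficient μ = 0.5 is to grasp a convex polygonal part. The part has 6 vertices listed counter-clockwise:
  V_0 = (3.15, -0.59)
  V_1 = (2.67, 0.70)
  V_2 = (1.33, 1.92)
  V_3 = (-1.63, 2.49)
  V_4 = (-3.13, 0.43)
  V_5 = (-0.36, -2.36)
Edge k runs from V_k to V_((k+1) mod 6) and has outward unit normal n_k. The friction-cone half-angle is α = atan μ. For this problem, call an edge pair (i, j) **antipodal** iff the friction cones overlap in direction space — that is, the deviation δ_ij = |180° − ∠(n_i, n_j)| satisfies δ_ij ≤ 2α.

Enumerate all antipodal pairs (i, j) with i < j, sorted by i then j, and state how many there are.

count = 5; pairs: (0,4), (1,4), (2,4), (2,5), (3,5)

α = atan 0.5 = 26.57°;  2α = 53.13°
n_0 = (+0.9372, +0.3487)
n_1 = (+0.6732, +0.7394)
n_2 = (+0.1891, +0.9820)
n_3 = (-0.8084, +0.5886)
n_4 = (-0.7096, -0.7046)
n_5 = (+0.4503, -0.8929)
  (0,1): δ = 152.73°  ·
  (0,2): δ = 121.31°  ·
  (0,3): δ = 56.47°  ·
  (0,4): δ = 24.38°  ✓
  (0,5): δ = 96.35°  ·
  (1,2): δ = 148.58°  ·
  (1,3): δ = 83.74°  ·
  (1,4): δ = 2.89°  ✓
  (1,5): δ = 69.08°  ·
  (2,3): δ = 115.16°  ·
  (2,4): δ = 34.31°  ✓
  (2,5): δ = 37.66°  ✓
  (3,4): δ = 99.15°  ·
  (3,5): δ = 27.18°  ✓
  (4,5): δ = 108.03°  ·
antipodal pairs: 5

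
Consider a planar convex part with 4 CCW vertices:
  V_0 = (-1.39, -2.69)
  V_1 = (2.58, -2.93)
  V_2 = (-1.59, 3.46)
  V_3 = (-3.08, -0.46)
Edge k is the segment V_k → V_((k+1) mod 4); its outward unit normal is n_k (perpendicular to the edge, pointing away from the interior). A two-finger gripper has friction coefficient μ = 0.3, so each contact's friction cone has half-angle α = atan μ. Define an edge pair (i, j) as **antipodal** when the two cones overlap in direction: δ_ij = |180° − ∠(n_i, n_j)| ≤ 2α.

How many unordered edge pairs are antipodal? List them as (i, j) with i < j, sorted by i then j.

count = 1; pairs: (1,3)

α = atan 0.3 = 16.70°;  2α = 33.40°
n_0 = (-0.0603, -0.9982)
n_1 = (+0.8375, +0.5465)
n_2 = (-0.9348, +0.3553)
n_3 = (-0.7970, -0.6040)
  (0,1): δ = 53.41°  ·
  (0,2): δ = 72.65°  ·
  (0,3): δ = 130.62°  ·
  (1,2): δ = 53.94°  ·
  (1,3): δ = 4.03°  ✓
  (2,3): δ = 122.03°  ·
antipodal pairs: 1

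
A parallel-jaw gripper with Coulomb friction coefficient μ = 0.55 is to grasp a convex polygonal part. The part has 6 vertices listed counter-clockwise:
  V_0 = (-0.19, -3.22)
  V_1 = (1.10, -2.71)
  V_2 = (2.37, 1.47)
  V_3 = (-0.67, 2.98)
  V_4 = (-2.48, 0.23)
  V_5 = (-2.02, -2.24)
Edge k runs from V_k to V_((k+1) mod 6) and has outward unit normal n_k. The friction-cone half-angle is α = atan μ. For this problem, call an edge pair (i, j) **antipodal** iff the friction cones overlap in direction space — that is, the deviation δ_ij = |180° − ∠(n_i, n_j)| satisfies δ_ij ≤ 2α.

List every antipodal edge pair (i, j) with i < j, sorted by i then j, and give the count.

count = 6; pairs: (0,2), (0,3), (1,3), (1,4), (2,4), (2,5)

α = atan 0.55 = 28.81°;  2α = 57.62°
n_0 = (+0.3677, -0.9300)
n_1 = (+0.9568, -0.2907)
n_2 = (+0.4449, +0.8956)
n_3 = (-0.8353, +0.5498)
n_4 = (-0.9831, -0.1831)
n_5 = (-0.4721, -0.8816)
  (0,1): δ = 128.47°  ·
  (0,2): δ = 47.99°  ✓
  (0,3): δ = 35.08°  ✓
  (0,4): δ = 78.98°  ·
  (0,5): δ = 130.26°  ·
  (1,2): δ = 99.51°  ·
  (1,3): δ = 16.45°  ✓
  (1,4): δ = 27.45°  ✓
  (1,5): δ = 78.73°  ·
  (2,3): δ = 96.94°  ·
  (2,4): δ = 53.04°  ✓
  (2,5): δ = 1.76°  ✓
  (3,4): δ = 136.10°  ·
  (3,5): δ = 84.82°  ·
  (4,5): δ = 128.72°  ·
antipodal pairs: 6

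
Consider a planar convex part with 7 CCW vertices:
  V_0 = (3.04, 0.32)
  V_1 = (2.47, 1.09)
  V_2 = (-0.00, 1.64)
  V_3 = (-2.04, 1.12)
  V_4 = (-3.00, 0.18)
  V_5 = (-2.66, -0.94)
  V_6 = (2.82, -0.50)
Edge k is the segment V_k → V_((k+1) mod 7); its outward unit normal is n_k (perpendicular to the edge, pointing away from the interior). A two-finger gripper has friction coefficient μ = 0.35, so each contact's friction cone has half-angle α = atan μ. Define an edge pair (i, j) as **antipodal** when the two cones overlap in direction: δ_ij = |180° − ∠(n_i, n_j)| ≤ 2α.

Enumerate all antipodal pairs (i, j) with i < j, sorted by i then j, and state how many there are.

α = atan 0.35 = 19.29°;  2α = 38.58°
n_0 = (+0.8037, +0.5950)
n_1 = (+0.2173, +0.9761)
n_2 = (-0.2470, +0.9690)
n_3 = (-0.6996, +0.7145)
n_4 = (-0.9569, -0.2905)
n_5 = (+0.0800, -0.9968)
n_6 = (+0.9658, -0.2591)
  (0,1): δ = 139.06°  ·
  (0,2): δ = 112.21°  ·
  (0,3): δ = 82.11°  ·
  (0,4): δ = 19.62°  ✓
  (0,5): δ = 58.08°  ·
  (0,6): δ = 128.47°  ·
  (1,2): δ = 153.15°  ·
  (1,3): δ = 123.05°  ·
  (1,4): δ = 60.56°  ·
  (1,5): δ = 17.14°  ✓
  (1,6): δ = 87.54°  ·
  (2,3): δ = 149.90°  ·
  (2,4): δ = 87.41°  ·
  (2,5): δ = 9.71°  ✓
  (2,6): δ = 60.68°  ·
  (3,4): δ = 117.51°  ·
  (3,5): δ = 39.81°  ·
  (3,6): δ = 30.58°  ✓
  (4,5): δ = 102.30°  ·
  (4,6): δ = 31.91°  ✓
  (5,6): δ = 109.61°  ·
antipodal pairs: 5

count = 5; pairs: (0,4), (1,5), (2,5), (3,6), (4,6)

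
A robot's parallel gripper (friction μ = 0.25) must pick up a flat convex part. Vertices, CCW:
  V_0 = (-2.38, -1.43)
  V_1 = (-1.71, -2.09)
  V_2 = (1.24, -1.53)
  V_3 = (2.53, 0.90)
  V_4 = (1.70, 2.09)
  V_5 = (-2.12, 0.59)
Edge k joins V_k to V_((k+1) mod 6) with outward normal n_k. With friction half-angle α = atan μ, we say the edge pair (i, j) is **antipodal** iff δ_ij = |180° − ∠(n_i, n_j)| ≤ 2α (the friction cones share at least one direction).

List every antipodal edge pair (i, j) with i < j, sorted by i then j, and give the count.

count = 3; pairs: (0,3), (1,4), (2,5)

α = atan 0.25 = 14.04°;  2α = 28.07°
n_0 = (-0.7018, -0.7124)
n_1 = (+0.1865, -0.9825)
n_2 = (+0.8833, -0.4689)
n_3 = (+0.8202, +0.5721)
n_4 = (-0.3655, +0.9308)
n_5 = (-0.9918, +0.1277)
  (0,1): δ = 124.68°  ·
  (0,2): δ = 73.39°  ·
  (0,3): δ = 10.54°  ✓
  (0,4): δ = 66.01°  ·
  (0,5): δ = 127.23°  ·
  (1,2): δ = 128.71°  ·
  (1,3): δ = 65.85°  ·
  (1,4): δ = 10.69°  ✓
  (1,5): δ = 71.92°  ·
  (2,3): δ = 117.14°  ·
  (2,4): δ = 40.60°  ·
  (2,5): δ = 20.63°  ✓
  (3,4): δ = 103.46°  ·
  (3,5): δ = 42.23°  ·
  (4,5): δ = 118.77°  ·
antipodal pairs: 3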